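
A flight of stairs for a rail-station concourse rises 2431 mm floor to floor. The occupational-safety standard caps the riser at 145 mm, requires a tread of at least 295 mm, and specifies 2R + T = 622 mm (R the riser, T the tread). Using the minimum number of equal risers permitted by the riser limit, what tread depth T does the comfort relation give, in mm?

2431 / 145 = 16.766 → round up to 17 risers.
Each riser is 2431/17 = 143 mm (≤ 145 mm).
From 2R + T = 622: T = 622 − 286 = 336 mm.

336 mm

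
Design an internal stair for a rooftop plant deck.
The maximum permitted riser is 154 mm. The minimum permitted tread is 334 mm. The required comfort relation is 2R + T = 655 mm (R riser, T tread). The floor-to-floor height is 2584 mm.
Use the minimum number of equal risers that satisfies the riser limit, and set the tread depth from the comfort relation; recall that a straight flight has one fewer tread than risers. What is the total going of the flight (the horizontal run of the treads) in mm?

⌈2584/154⌉ = 17 risers.
Riser R = 2584 / 17 = 152 mm, within the 154 mm limit.
From 2R + T = 655: T = 655 − 304 = 351 mm.
Treads = 17 − 1 = 16; going = 16 × 351 = 5616 mm.

5616 mm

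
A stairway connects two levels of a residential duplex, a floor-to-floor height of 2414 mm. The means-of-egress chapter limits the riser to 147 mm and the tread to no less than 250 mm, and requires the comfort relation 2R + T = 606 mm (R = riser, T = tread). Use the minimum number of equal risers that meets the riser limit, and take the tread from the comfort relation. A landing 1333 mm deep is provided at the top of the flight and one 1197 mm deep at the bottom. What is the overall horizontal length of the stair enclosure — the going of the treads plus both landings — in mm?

2414 / 147 = 16.422 → round up to 17 risers.
Riser R = 2414 / 17 = 142 mm, within the 147 mm limit.
Tread T = 606 − 2 × 142 = 322 mm (≥ 250 mm).
17 risers give 16 treads; going = 16 × 322 = 5152 mm.
Add landings: 5152 + 1333 + 1197 = 7682 mm.

7682 mm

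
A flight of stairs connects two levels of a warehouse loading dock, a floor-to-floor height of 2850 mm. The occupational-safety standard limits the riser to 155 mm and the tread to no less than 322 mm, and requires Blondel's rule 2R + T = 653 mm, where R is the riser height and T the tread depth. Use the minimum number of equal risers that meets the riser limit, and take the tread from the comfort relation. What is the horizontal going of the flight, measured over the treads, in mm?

At most 155 each: 2850/155 = 18.39, giving 19 risers.
Riser R = 2850 / 19 = 150 mm, within the 155 mm limit.
T = 653 − 2·150 = 353 mm, which satisfies the 322 mm minimum.
19 risers give 18 treads; going = 18 × 353 = 6354 mm.

6354 mm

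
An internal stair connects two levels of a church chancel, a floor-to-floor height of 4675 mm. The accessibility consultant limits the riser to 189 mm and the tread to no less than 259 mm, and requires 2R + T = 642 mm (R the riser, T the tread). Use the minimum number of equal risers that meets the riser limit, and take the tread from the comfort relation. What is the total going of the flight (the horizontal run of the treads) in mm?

At most 189 each: 4675/189 = 24.74, giving 25 risers.
Each riser is 4675/25 = 187 mm (≤ 189 mm).
Tread T = 642 − 2 × 187 = 268 mm (≥ 259 mm).
Going = (25 − 1) × 268 = 6432 mm.

6432 mm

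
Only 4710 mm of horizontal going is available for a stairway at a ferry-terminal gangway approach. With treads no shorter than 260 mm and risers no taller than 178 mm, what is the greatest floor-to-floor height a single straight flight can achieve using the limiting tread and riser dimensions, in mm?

Treads that fit: ⌊4710 / 260⌋ = 18.
Risers = treads + 1 = 19.
Maximum height = 19 × 178 = 3382 mm.

3382 mm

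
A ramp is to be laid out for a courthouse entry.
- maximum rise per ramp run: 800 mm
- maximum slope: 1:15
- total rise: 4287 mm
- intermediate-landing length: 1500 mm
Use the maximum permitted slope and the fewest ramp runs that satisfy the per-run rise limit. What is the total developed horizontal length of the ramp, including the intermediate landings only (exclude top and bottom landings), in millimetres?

At most 800 each: 4287/800 = 5.36, giving 6 ramp runs. That means 5 intermediate landings.
Horizontal run for 4287 mm of rise at 1:15 is 4287 × 15 = 64305 mm.
5 intermediate landings contribute 5 × 1500 = 7500 mm.
Developed length = 64305 + 7500 = 71805 mm.

71805 mm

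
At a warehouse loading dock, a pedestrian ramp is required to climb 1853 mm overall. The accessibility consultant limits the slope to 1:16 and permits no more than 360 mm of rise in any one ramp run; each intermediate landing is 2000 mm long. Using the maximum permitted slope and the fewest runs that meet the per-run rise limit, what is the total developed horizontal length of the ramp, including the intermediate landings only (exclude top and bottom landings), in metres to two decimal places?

At most 360 each: 1853/360 = 5.15, giving 6 ramp runs. That means 5 intermediate landings.
Horizontal run for 1853 mm of rise at 1:16 is 1853 × 16 = 29648 mm.
Intermediate landings: 5 × 2000 = 10000 mm.
Developed length = 29648 + 10000 = 39648 mm.
= 39.65 m.

39.65 m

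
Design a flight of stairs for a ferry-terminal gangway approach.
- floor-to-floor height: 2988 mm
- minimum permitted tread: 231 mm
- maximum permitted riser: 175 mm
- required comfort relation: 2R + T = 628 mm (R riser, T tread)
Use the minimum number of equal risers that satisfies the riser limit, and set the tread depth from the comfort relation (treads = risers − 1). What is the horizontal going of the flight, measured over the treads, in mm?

5032 mm

2988 / 175 = 17.074 → round up to 18 risers.
Riser R = 2988 / 18 = 166 mm, within the 175 mm limit.
T = 628 − 2·166 = 296 mm, which satisfies the 231 mm minimum.
Treads = 18 − 1 = 17; going = 17 × 296 = 5032 mm.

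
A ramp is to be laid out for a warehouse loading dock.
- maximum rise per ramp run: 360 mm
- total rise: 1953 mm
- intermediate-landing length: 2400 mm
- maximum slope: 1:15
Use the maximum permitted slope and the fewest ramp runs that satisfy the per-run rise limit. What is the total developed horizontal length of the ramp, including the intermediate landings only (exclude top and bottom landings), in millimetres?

41295 mm

⌈1953/360⌉ = 6 ramp runs. That means 5 intermediate landings.
Ramp run (horizontal) at 1:15: 1953 × 15 = 29295 mm.
5 intermediate landings contribute 5 × 2400 = 12000 mm.
Developed length = 29295 + 12000 = 41295 mm.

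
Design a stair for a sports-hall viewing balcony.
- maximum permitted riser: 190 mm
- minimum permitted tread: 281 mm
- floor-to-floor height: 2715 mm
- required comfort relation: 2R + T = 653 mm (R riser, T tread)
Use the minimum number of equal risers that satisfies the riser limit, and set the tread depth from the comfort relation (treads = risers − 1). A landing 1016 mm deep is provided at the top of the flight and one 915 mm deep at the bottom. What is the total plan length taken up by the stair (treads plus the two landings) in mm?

⌈2715/190⌉ = 15 risers.
Riser R = 2715 / 15 = 181 mm, within the 190 mm limit.
From 2R + T = 653: T = 653 − 362 = 291 mm.
Going = (15 − 1) × 291 = 4074 mm.
Enclosure = 4074 + 1016 + 915 = 6005 mm.

6005 mm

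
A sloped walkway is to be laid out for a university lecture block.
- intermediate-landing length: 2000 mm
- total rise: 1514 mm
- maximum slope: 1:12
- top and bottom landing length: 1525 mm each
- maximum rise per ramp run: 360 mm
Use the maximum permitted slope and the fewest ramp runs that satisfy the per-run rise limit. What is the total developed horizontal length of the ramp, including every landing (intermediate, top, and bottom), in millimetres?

29218 mm

At most 360 each: 1514/360 = 4.21, giving 5 ramp runs. That means 4 intermediate landings.
Ramp run (horizontal) at 1:12: 1514 × 12 = 18168 mm.
4 intermediate landings contribute 4 × 2000 = 8000 mm.
Top and bottom landings: 2 × 1525 = 3050 mm.
Total = 18168 + 8000 + 3050 = 29218 mm.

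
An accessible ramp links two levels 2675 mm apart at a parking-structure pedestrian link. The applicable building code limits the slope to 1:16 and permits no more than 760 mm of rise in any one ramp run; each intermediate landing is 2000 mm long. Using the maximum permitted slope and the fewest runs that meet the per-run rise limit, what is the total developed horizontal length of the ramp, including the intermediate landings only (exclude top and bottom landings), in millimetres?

At most 760 each: 2675/760 = 3.52, giving 4 ramp runs. That means 3 intermediate landings.
Ramp run (horizontal) at 1:16: 2675 × 16 = 42800 mm.
Intermediate landings: 3 × 2000 = 6000 mm.
Total developed length = 42800 + 6000 = 48800 mm.

48800 mm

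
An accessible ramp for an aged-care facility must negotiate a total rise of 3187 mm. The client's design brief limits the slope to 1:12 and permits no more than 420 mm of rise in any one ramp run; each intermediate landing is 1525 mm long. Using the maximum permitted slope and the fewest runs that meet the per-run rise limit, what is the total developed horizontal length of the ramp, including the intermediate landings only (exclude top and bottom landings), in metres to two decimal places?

48.92 m

At most 420 each: 3187/420 = 7.59, giving 8 ramp runs. That means 7 intermediate landings.
Ramp run (horizontal) at 1:12: 3187 × 12 = 38244 mm.
Intermediate landings: 7 × 1525 = 10675 mm.
Total developed length = 38244 + 10675 = 48919 mm.
= 48.92 m.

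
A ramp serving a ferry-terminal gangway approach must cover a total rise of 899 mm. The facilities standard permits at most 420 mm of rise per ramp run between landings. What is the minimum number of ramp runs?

⌈899/420⌉ = 3 ramp runs.

3 runs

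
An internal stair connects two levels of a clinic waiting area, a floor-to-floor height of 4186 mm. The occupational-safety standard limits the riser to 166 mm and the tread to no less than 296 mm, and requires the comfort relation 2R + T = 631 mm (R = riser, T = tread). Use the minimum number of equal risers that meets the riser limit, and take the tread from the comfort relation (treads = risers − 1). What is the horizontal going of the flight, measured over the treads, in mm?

⌈4186/166⌉ = 26 risers.
Riser R = 4186 / 26 = 161 mm, within the 166 mm limit.
From 2R + T = 631: T = 631 − 322 = 309 mm.
Treads = 26 − 1 = 25; going = 25 × 309 = 7725 mm.

7725 mm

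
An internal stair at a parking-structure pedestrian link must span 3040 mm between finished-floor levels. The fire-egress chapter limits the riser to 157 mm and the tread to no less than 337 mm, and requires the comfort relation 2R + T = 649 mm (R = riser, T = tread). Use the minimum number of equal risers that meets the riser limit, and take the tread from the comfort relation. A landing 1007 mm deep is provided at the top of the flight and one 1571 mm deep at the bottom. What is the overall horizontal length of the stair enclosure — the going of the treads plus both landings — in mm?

⌈3040/157⌉ = 20 risers.
Riser R = 3040 / 20 = 152 mm, within the 157 mm limit.
T = 649 − 2·152 = 345 mm, which satisfies the 337 mm minimum.
Going = (20 − 1) × 345 = 6555 mm.
Add landings: 6555 + 1007 + 1571 = 9133 mm.

9133 mm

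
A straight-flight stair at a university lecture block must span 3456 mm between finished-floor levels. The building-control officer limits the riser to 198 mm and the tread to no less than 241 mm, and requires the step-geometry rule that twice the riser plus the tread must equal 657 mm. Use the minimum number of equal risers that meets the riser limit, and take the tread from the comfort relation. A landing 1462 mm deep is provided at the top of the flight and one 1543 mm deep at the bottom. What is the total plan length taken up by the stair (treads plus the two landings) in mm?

3456 / 198 = 17.455 → round up to 18 risers.
R = 3456 ÷ 18 = 192 mm.
Tread T = 657 − 2 × 192 = 273 mm (≥ 241 mm).
Treads = 18 − 1 = 17; going = 17 × 273 = 4641 mm.
Enclosure = 4641 + 1462 + 1543 = 7646 mm.

7646 mm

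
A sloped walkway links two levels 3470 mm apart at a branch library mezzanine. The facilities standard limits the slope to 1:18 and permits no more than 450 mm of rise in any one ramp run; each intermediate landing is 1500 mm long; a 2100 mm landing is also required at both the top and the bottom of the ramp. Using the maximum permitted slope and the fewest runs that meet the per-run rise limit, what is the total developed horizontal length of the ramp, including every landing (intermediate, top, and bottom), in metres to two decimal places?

At most 450 each: 3470/450 = 7.71, giving 8 ramp runs. That means 7 intermediate landings.
Ramp run (horizontal) at 1:18: 3470 × 18 = 62460 mm.
7 intermediate landings contribute 7 × 1500 = 10500 mm.
Top and bottom landings: 2 × 2100 = 4200 mm.
Total = 62460 + 10500 + 4200 = 77160 mm.
= 77.16 m.

77.16 m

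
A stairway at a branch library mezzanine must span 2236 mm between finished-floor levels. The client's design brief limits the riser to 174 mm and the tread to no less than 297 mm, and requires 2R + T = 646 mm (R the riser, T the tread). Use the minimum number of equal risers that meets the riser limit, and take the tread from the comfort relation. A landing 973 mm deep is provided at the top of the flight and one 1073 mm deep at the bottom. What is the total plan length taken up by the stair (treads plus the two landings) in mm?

2236 / 174 = 12.851 → round up to 13 risers.
Riser R = 2236 / 13 = 172 mm, within the 174 mm limit.
Tread T = 646 − 2 × 172 = 302 mm (≥ 297 mm).
Going = (13 − 1) × 302 = 3624 mm.
Enclosure = 3624 + 973 + 1073 = 5670 mm.

5670 mm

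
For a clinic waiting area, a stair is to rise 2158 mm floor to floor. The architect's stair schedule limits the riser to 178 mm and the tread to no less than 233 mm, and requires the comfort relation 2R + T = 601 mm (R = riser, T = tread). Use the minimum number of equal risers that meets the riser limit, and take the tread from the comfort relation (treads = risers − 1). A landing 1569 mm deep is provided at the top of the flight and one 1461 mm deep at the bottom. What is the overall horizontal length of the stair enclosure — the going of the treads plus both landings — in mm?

2158 / 178 = 12.124 → round up to 13 risers.
Riser R = 2158 / 13 = 166 mm, within the 178 mm limit.
T = 601 − 2·166 = 269 mm, which satisfies the 233 mm minimum.
13 risers give 12 treads; going = 12 × 269 = 3228 mm.
Add landings: 3228 + 1569 + 1461 = 6258 mm.

6258 mm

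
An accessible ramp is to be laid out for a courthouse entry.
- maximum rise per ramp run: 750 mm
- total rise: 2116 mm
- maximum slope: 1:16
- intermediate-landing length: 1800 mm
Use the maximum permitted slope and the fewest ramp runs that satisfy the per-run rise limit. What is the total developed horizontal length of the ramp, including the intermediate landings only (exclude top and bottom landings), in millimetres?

At most 750 each: 2116/750 = 2.82, giving 3 ramp runs. That means 2 intermediate landings.
Horizontal run for 2116 mm of rise at 1:16 is 2116 × 16 = 33856 mm.
2 intermediate landings contribute 2 × 1800 = 3600 mm.
Developed length = 33856 + 3600 = 37456 mm.

37456 mm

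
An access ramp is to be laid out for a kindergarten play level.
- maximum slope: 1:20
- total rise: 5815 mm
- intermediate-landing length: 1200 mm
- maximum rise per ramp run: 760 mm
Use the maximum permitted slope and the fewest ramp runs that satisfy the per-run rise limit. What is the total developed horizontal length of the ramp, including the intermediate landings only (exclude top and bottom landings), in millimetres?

124700 mm

At most 760 each: 5815/760 = 7.65, giving 8 ramp runs. That means 7 intermediate landings.
Horizontal run for 5815 mm of rise at 1:20 is 5815 × 20 = 116300 mm.
Intermediate landings: 7 × 1200 = 8400 mm.
Total developed length = 116300 + 8400 = 124700 mm.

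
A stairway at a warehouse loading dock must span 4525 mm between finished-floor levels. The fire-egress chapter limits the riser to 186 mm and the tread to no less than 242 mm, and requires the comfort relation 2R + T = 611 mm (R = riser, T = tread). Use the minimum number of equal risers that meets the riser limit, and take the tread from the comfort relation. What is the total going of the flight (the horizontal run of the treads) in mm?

At most 186 each: 4525/186 = 24.33, giving 25 risers.
R = 4525 ÷ 25 = 181 mm.
From 2R + T = 611: T = 611 − 362 = 249 mm.
25 risers give 24 treads; going = 24 × 249 = 5976 mm.

5976 mm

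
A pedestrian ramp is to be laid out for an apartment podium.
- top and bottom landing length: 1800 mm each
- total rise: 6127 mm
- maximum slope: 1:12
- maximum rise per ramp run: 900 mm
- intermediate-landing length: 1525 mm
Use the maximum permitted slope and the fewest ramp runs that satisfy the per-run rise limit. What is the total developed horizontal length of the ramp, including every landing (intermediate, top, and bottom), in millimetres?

86274 mm

At most 900 each: 6127/900 = 6.81, giving 7 ramp runs. That means 6 intermediate landings.
Horizontal run for 6127 mm of rise at 1:12 is 6127 × 12 = 73524 mm.
6 intermediate landings contribute 6 × 1525 = 9150 mm.
Top and bottom landings: 2 × 1800 = 3600 mm.
Total = 73524 + 9150 + 3600 = 86274 mm.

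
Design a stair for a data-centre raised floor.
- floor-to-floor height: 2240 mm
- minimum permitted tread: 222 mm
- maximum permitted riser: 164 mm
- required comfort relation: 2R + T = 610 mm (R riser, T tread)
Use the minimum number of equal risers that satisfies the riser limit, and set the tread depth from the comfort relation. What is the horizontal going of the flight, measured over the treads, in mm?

3770 mm

2240 / 164 = 13.66, so 14 risers are needed.
Riser R = 2240 / 14 = 160 mm, within the 164 mm limit.
From 2R + T = 610: T = 610 − 320 = 290 mm.
14 risers give 13 treads; going = 13 × 290 = 3770 mm.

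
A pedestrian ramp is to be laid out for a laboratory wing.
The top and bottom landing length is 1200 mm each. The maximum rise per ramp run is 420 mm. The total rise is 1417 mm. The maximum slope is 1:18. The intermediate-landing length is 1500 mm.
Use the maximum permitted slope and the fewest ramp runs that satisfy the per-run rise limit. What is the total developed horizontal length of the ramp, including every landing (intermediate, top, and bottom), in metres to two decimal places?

32.41 m

⌈1417/420⌉ = 4 ramp runs. That means 3 intermediate landings.
Horizontal run for 1417 mm of rise at 1:18 is 1417 × 18 = 25506 mm.
3 intermediate landings contribute 3 × 1500 = 4500 mm.
Top and bottom landings: 2 × 1200 = 2400 mm.
Total = 25506 + 4500 + 2400 = 32406 mm.
= 32.41 m.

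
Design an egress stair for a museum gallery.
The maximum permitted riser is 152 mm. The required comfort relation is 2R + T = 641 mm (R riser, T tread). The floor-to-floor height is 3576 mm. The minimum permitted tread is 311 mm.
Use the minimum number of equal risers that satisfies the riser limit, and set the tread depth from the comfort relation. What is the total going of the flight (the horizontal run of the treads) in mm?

7889 mm

⌈3576/152⌉ = 24 risers.
R = 3576 ÷ 24 = 149 mm.
T = 641 − 2·149 = 343 mm, which satisfies the 311 mm minimum.
24 risers give 23 treads; going = 23 × 343 = 7889 mm.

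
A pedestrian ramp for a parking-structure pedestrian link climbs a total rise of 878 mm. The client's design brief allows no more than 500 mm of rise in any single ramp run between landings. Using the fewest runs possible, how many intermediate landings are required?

1 intermediate landings

At most 500 each: 878/500 = 1.76, giving 2 ramp runs.
2 runs are separated by 1 intermediate landings.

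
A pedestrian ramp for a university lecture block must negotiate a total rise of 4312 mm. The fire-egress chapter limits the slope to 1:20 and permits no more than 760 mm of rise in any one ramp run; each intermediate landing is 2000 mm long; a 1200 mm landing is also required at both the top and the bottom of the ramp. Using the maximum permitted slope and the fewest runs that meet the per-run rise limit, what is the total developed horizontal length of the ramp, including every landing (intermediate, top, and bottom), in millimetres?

98640 mm

At most 760 each: 4312/760 = 5.67, giving 6 ramp runs. That means 5 intermediate landings.
Horizontal run for 4312 mm of rise at 1:20 is 4312 × 20 = 86240 mm.
Intermediate landings: 5 × 2000 = 10000 mm.
Top and bottom landings: 2 × 1200 = 2400 mm.
Total = 86240 + 10000 + 2400 = 98640 mm.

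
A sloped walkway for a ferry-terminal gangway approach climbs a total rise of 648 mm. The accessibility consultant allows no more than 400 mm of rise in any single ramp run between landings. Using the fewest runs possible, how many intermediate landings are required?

648 / 400 = 1.62, so 2 ramp runs are needed.
2 runs are separated by 1 intermediate landings.

1 intermediate landings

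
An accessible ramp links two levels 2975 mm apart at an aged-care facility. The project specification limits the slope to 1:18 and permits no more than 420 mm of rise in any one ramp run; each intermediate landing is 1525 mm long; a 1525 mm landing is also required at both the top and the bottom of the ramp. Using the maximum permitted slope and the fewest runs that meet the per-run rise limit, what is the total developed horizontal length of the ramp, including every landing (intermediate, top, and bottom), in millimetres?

67275 mm

2975 / 420 = 7.08, so 8 ramp runs are needed. That means 7 intermediate landings.
Horizontal run for 2975 mm of rise at 1:18 is 2975 × 18 = 53550 mm.
Intermediate landings: 7 × 1525 = 10675 mm.
Top and bottom landings: 2 × 1525 = 3050 mm.
Total = 53550 + 10675 + 3050 = 67275 mm.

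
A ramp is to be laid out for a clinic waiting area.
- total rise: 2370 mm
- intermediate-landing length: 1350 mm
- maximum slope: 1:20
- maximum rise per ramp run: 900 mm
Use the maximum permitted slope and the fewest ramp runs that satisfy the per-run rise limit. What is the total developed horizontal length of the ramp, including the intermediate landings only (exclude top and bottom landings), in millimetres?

⌈2370/900⌉ = 3 ramp runs. That means 2 intermediate landings.
Ramp run (horizontal) at 1:20: 2370 × 20 = 47400 mm.
2 intermediate landings contribute 2 × 1350 = 2700 mm.
Developed length = 47400 + 2700 = 50100 mm.

50100 mm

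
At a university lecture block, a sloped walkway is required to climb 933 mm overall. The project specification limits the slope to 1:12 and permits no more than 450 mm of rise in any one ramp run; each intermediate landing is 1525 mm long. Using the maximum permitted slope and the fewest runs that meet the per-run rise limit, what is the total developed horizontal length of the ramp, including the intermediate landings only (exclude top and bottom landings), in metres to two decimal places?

14.25 m

⌈933/450⌉ = 3 ramp runs. That means 2 intermediate landings.
Ramp run (horizontal) at 1:12: 933 × 12 = 11196 mm.
Intermediate landings: 2 × 1525 = 3050 mm.
Total developed length = 11196 + 3050 = 14246 mm.
= 14.25 m.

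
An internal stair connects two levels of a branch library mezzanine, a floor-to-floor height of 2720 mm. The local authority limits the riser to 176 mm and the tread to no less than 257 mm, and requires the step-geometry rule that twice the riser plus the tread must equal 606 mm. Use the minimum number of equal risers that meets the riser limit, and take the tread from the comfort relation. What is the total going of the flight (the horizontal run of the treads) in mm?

3990 mm

2720 / 176 = 15.455 → round up to 16 risers.
Riser R = 2720 / 16 = 170 mm, within the 176 mm limit.
From 2R + T = 606: T = 606 − 340 = 266 mm.
16 risers give 15 treads; going = 15 × 266 = 3990 mm.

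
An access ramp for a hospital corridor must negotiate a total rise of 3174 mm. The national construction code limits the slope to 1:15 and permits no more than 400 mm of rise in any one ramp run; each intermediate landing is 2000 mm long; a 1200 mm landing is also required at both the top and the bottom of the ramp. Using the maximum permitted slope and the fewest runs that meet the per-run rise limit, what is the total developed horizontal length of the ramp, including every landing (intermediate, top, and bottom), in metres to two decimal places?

64.01 m

At most 400 each: 3174/400 = 7.93, giving 8 ramp runs. That means 7 intermediate landings.
Ramp run (horizontal) at 1:15: 3174 × 15 = 47610 mm.
7 intermediate landings contribute 7 × 2000 = 14000 mm.
Top and bottom landings: 2 × 1200 = 2400 mm.
Total = 47610 + 14000 + 2400 = 64010 mm.
= 64.01 m.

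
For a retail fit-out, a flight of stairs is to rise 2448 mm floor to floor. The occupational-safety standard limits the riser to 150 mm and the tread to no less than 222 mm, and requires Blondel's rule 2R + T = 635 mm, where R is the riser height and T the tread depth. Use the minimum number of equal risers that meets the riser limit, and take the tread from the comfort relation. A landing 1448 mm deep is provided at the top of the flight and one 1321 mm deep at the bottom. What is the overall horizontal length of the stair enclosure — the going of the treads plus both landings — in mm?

8321 mm

2448 / 150 = 16.320 → round up to 17 risers.
R = 2448 ÷ 17 = 144 mm.
T = 635 − 2·144 = 347 mm, which satisfies the 222 mm minimum.
Going = (17 − 1) × 347 = 5552 mm.
Enclosure = 5552 + 1448 + 1321 = 8321 mm.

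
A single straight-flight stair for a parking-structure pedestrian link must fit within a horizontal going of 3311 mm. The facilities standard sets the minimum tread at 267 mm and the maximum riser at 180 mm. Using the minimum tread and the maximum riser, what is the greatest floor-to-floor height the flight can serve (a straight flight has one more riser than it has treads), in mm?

2340 mm

Treads that fit: ⌊3311 / 267⌋ = 12.
Risers = treads + 1 = 13.
Maximum height = 13 × 180 = 2340 mm.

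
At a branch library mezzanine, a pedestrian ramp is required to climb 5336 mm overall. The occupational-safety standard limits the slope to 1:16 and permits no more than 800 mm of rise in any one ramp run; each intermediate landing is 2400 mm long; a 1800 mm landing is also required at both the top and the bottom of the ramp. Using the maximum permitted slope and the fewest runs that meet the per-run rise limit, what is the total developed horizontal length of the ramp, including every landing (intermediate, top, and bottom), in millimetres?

103376 mm

5336 / 800 = 6.67, so 7 ramp runs are needed. That means 6 intermediate landings.
Horizontal run for 5336 mm of rise at 1:16 is 5336 × 16 = 85376 mm.
Intermediate landings: 6 × 2400 = 14400 mm.
Top and bottom landings: 2 × 1800 = 3600 mm.
Total = 85376 + 14400 + 3600 = 103376 mm.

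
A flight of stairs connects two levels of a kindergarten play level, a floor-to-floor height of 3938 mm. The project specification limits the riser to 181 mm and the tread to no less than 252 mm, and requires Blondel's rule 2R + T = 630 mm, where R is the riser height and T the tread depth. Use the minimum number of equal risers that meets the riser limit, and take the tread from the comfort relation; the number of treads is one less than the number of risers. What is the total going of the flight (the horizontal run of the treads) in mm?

3938 / 181 = 21.757 → round up to 22 risers.
Each riser is 3938/22 = 179 mm (≤ 181 mm).
T = 630 − 2·179 = 272 mm, which satisfies the 252 mm minimum.
Going = (22 − 1) × 272 = 5712 mm.

5712 mm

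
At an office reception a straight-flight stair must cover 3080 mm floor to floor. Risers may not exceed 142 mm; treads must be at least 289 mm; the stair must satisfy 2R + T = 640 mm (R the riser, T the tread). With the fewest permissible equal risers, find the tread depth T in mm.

At most 142 each: 3080/142 = 21.69, giving 22 risers.
Each riser is 3080/22 = 140 mm (≤ 142 mm).
Tread T = 640 − 2 × 140 = 360 mm (≥ 289 mm).

360 mm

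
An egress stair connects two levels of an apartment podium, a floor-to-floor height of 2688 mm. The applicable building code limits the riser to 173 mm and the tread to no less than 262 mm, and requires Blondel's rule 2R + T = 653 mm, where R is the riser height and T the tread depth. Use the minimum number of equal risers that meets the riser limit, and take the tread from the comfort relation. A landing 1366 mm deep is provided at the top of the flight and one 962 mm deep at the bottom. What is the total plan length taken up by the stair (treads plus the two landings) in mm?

7083 mm

2688 / 173 = 15.538 → round up to 16 risers.
Each riser is 2688/16 = 168 mm (≤ 173 mm).
From 2R + T = 653: T = 653 − 336 = 317 mm.
Going = (16 − 1) × 317 = 4755 mm.
Add landings: 4755 + 1366 + 962 = 7083 mm.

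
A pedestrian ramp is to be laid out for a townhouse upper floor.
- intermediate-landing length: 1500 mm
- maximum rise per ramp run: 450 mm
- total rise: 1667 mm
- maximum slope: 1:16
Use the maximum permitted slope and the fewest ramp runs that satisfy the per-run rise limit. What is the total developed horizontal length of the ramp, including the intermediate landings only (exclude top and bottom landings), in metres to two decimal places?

1667 / 450 = 3.704 → round up to 4 ramp runs. That means 3 intermediate landings.
Ramp run (horizontal) at 1:16: 1667 × 16 = 26672 mm.
3 intermediate landings contribute 3 × 1500 = 4500 mm.
Developed length = 26672 + 4500 = 31172 mm.
= 31.17 m.

31.17 m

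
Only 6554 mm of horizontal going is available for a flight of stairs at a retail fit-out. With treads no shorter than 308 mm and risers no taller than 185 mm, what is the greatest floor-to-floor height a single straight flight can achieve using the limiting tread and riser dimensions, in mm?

4070 mm

Treads that fit: ⌊6554 / 308⌋ = 21.
Risers = treads + 1 = 22.
Maximum height = 22 × 185 = 4070 mm.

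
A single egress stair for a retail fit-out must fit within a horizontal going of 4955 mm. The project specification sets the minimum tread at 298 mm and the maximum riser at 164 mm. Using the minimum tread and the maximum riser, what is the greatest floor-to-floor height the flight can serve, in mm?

2788 mm

4955 / 298 = 16.63, so 16 treads fit.
Risers = treads + 1 = 17.
Maximum height = 17 × 164 = 2788 mm.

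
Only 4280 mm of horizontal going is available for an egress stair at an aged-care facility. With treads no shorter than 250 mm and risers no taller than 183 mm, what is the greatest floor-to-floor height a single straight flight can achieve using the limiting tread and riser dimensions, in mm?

3294 mm

Treads that fit: ⌊4280 / 250⌋ = 17.
Risers = treads + 1 = 18.
Maximum height = 18 × 183 = 3294 mm.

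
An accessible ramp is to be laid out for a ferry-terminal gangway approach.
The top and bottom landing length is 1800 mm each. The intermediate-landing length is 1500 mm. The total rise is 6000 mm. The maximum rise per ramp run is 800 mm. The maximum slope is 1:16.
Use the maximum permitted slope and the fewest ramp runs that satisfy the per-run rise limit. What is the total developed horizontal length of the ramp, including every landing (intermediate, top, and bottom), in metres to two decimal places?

⌈6000/800⌉ = 8 ramp runs. That means 7 intermediate landings.
Horizontal run for 6000 mm of rise at 1:16 is 6000 × 16 = 96000 mm.
7 intermediate landings contribute 7 × 1500 = 10500 mm.
Top and bottom landings: 2 × 1800 = 3600 mm.
Total = 96000 + 10500 + 3600 = 110100 mm.
= 110.10 m.

110.10 m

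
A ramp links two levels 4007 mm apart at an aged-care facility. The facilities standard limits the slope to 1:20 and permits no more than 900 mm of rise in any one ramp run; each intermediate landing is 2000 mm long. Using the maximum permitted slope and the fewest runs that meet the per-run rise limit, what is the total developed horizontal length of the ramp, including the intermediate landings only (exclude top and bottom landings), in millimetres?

88140 mm

At most 900 each: 4007/900 = 4.45, giving 5 ramp runs. That means 4 intermediate landings.
Horizontal run for 4007 mm of rise at 1:20 is 4007 × 20 = 80140 mm.
4 intermediate landings contribute 4 × 2000 = 8000 mm.
Total developed length = 80140 + 8000 = 88140 mm.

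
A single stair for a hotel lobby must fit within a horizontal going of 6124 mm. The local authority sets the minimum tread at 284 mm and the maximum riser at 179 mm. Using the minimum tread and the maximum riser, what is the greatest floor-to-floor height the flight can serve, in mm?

3938 mm

Treads that fit: ⌊6124 / 284⌋ = 21.
Risers = treads + 1 = 22.
Maximum height = 22 × 179 = 3938 mm.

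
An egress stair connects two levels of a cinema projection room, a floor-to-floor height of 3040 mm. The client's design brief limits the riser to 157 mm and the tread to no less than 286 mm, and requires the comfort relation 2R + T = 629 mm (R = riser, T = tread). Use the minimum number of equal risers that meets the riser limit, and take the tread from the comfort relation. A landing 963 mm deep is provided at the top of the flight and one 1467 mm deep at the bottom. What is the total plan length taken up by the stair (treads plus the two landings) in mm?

8605 mm

3040 / 157 = 19.36, so 20 risers are needed.
R = 3040 ÷ 20 = 152 mm.
From 2R + T = 629: T = 629 − 304 = 325 mm.
20 risers give 19 treads; going = 19 × 325 = 6175 mm.
Add landings: 6175 + 963 + 1467 = 8605 mm.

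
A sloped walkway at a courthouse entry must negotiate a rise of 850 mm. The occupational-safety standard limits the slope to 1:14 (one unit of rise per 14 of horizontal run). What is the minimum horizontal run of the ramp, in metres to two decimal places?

At 1:14 the run is 14 × 850 = 11900 mm.
11900 mm = 11.90 m.

11.90 m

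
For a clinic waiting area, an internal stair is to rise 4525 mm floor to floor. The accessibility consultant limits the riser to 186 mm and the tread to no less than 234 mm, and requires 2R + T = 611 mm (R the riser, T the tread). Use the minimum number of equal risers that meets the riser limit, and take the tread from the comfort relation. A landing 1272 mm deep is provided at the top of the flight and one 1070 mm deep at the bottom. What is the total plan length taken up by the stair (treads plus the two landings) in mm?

8318 mm

⌈4525/186⌉ = 25 risers.
Each riser is 4525/25 = 181 mm (≤ 186 mm).
From 2R + T = 611: T = 611 − 362 = 249 mm.
Going = (25 − 1) × 249 = 5976 mm.
Add landings: 5976 + 1272 + 1070 = 8318 mm.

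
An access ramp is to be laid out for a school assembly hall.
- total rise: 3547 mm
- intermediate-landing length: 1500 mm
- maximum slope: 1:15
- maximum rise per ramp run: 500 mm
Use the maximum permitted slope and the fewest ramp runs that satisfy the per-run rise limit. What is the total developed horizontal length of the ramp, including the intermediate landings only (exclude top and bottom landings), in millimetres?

63705 mm

At most 500 each: 3547/500 = 7.09, giving 8 ramp runs. That means 7 intermediate landings.
Ramp run (horizontal) at 1:15: 3547 × 15 = 53205 mm.
7 intermediate landings contribute 7 × 1500 = 10500 mm.
Total developed length = 53205 + 10500 = 63705 mm.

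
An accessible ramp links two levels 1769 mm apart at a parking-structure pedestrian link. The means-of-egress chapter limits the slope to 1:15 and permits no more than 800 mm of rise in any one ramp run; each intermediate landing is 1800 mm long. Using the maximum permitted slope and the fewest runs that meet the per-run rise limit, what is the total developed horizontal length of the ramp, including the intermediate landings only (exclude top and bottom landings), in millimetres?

30135 mm

⌈1769/800⌉ = 3 ramp runs. That means 2 intermediate landings.
Ramp run (horizontal) at 1:15: 1769 × 15 = 26535 mm.
Intermediate landings: 2 × 1800 = 3600 mm.
Developed length = 26535 + 3600 = 30135 mm.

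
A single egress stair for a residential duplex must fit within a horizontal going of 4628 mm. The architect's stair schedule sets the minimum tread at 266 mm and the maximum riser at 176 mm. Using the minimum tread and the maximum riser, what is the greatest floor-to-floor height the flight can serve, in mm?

3168 mm

4628 / 266 = 17.40, so 17 treads fit.
Risers = treads + 1 = 18.
Maximum height = 18 × 176 = 3168 mm.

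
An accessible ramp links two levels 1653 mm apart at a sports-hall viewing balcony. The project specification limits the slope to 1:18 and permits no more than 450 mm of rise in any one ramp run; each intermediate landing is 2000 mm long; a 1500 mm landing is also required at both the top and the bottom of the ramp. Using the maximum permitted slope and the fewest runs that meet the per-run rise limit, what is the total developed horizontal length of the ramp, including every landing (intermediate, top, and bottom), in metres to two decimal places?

38.75 m

1653 / 450 = 3.67, so 4 ramp runs are needed. That means 3 intermediate landings.
Horizontal run for 1653 mm of rise at 1:18 is 1653 × 18 = 29754 mm.
3 intermediate landings contribute 3 × 2000 = 6000 mm.
Top and bottom landings: 2 × 1500 = 3000 mm.
Total = 29754 + 6000 + 3000 = 38754 mm.
= 38.75 m.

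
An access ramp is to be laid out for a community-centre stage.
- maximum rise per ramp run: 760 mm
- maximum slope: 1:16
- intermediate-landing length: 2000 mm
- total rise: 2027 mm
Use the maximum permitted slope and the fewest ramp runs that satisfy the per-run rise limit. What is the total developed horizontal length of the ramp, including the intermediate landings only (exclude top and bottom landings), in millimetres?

36432 mm

2027 / 760 = 2.667 → round up to 3 ramp runs. That means 2 intermediate landings.
Horizontal run for 2027 mm of rise at 1:16 is 2027 × 16 = 32432 mm.
Intermediate landings: 2 × 2000 = 4000 mm.
Total developed length = 32432 + 4000 = 36432 mm.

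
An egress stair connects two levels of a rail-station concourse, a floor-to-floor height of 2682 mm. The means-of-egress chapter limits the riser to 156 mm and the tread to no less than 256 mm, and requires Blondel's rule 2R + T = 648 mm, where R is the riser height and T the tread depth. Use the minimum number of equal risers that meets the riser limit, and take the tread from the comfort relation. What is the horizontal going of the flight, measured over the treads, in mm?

⌈2682/156⌉ = 18 risers.
Riser R = 2682 / 18 = 149 mm, within the 156 mm limit.
Tread T = 648 − 2 × 149 = 350 mm (≥ 256 mm).
Treads = 18 − 1 = 17; going = 17 × 350 = 5950 mm.

5950 mm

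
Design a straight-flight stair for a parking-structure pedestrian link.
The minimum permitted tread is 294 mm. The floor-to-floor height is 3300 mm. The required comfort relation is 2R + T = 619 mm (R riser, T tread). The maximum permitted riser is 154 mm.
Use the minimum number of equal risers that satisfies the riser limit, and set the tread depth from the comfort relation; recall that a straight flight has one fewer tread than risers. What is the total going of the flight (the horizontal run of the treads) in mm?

At most 154 each: 3300/154 = 21.43, giving 22 risers.
Each riser is 3300/22 = 150 mm (≤ 154 mm).
T = 619 − 2·150 = 319 mm, which satisfies the 294 mm minimum.
Treads = 22 − 1 = 21; going = 21 × 319 = 6699 mm.

6699 mm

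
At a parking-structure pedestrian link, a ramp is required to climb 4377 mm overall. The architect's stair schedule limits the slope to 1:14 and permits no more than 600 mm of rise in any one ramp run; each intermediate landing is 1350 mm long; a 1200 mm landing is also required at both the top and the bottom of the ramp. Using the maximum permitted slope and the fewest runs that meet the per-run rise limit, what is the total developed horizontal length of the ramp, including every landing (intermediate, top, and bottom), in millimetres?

At most 600 each: 4377/600 = 7.29, giving 8 ramp runs. That means 7 intermediate landings.
Ramp run (horizontal) at 1:14: 4377 × 14 = 61278 mm.
7 intermediate landings contribute 7 × 1350 = 9450 mm.
Top and bottom landings: 2 × 1200 = 2400 mm.
Total = 61278 + 9450 + 2400 = 73128 mm.

73128 mm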